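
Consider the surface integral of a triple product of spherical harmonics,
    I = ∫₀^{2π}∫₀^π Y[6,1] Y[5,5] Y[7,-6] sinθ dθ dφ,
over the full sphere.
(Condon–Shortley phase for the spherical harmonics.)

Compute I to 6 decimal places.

0.126562

Rules hold: Σm=0, L=18 even, 1≤7≤11.
N = 13·11·15 = 2145
Δ = 4!·8!·6!/19! = 1/174594420
Racah Σ t=0..4: t=0:+1/4147200 t=1:−1/207360 t=2:+1/82944 t=3:−1/207360 t=4:+1/4147200 = 1/345600
⇒ 3j(6 5 7; 0 0 0)² = 420/46189, sgn -1
Racah Σ t=4..4: t=4:+1/87091200 = 1/87091200
⇒ 3j(6 5 7; 1 5 -6)² = 10/969, sgn -1
4πI² = N·(3j₀)²·(3jₘ)² = 21000/104329
I = +1·√(0.201286/4π) = 0.12656167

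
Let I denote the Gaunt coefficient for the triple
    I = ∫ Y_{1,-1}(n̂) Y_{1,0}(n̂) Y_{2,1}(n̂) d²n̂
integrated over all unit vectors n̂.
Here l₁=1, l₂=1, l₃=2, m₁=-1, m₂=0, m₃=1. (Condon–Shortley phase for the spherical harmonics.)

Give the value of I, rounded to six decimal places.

-0.218510

Rules hold: Σm=0, L=4 even, 0≤2≤2.
N = 3·3·5 = 45
Δ = 0!·2!·2!/5! = 1/30
Racah Σ t=0..0: t=0:+1/1 = 1/1
⇒ 3j(1 1 2; 0 0 0)² = 2/15, sgn +1
Racah Σ t=0..0: t=0:+1/2 = 1/2
⇒ 3j(1 1 2; -1 0 1)² = 1/10, sgn -1
4πI² = N·(3j₀)²·(3jₘ)² = 3/5
I = -1·√(0.6/4π) = -0.21850969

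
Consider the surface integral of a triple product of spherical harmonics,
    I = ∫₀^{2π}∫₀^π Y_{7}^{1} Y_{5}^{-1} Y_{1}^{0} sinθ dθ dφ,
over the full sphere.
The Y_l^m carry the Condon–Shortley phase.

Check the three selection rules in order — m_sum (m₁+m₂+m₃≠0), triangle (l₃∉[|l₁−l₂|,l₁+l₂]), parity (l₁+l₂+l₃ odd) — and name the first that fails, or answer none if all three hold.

triangle

azimuthal sum: 1 − 1 + 0 = 0  ✓
2 ≤ 1 ≤ 12 (triangle on l)  ✗
L = 7 + 5 + 1 = 13 (odd)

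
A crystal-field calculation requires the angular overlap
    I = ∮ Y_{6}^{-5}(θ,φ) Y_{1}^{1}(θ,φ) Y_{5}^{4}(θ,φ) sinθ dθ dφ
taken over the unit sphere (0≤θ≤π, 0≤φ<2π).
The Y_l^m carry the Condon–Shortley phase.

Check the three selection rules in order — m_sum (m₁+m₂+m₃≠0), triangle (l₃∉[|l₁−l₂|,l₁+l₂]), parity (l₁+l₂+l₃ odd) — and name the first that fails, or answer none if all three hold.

Σmᵢ = 0  ✓
l₃∈[|l₁−l₂|,l₁+l₂]=[5,7], have l₃=5  ✓
Σlᵢ = 12 ⇒ even  ✓

none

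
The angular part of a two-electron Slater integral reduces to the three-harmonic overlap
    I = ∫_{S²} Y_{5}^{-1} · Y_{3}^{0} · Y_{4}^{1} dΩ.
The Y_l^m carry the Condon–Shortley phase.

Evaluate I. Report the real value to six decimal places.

m-sum 0 ✓  L=12 even ✓  2≤4≤8 ✓
Π(2lᵢ+1) = 11×7×9 = 693
triangle coeff Δ(5,3,4) = 1/180180
Σ_t [1,3]: t=1:−1/576 t=2:+1/144 t=3:−1/576 = 1/288
(3j)²=20/1001 [(5 3 4; 0 0 0)], sign=+1
Σ_t [1,3]: t=1:−1/1440 t=2:+1/192 t=3:−1/432 = 19/8640
(3j)²=361/30030 [(5 3 4; -1 0 1)], sign=-1
⇒ 4πI² = 2166/13013
I = (-1)√(2166/13013/(4π)) = -0.11508947

-0.115089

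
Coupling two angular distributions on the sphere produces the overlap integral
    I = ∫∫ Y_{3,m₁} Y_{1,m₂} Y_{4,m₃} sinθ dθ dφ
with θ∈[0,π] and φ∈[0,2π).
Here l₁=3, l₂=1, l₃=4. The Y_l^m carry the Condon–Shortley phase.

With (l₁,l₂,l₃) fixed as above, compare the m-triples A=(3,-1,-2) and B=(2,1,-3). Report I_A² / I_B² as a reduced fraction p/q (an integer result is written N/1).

1/21

Shared (l₁,l₂,l₃)=(3,1,4): N and (l;000)² cancel in I_A²/I_B².
A: Δ = 0!·6!·2!/9! = 1/252; Racah Σ t=0..0: t=0:+1/1440 = 1/1440; ⇒ 3j(3 1 4; 3 -1 -2)² = 1/252, sgn +1
B: Δ = 0!·6!·2!/9! = 1/252; Racah Σ t=0..0: t=0:+1/240 = 1/240; ⇒ 3j(3 1 4; 2 1 -3)² = 1/12, sgn -1
I_A²/I_B² = (1/252)/(1/12) = 1/21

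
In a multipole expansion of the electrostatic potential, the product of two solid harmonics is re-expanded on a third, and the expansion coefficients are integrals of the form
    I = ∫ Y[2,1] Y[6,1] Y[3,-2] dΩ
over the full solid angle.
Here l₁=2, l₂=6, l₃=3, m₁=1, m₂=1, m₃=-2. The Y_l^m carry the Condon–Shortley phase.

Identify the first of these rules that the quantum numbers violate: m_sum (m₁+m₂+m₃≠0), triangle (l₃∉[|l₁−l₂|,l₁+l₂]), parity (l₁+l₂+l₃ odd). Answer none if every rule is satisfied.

triangle

azimuthal sum: 1 + 1 − 2 = 0  ✓
4 ≤ 3 ≤ 8 (triangle on l)  ✗
L = 2 + 6 + 3 = 11 (odd)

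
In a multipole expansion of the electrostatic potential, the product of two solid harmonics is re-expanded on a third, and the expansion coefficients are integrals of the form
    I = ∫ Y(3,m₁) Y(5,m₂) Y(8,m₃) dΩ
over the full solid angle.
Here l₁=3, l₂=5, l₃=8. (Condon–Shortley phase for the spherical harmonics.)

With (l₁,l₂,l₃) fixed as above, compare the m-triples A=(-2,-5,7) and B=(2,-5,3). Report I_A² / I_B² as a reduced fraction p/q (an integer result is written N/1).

273/1

l's match ⇒ only the (l;m) 3-j factors differ between A and B.
A: triangle coeff Δ(3,5,8) = 1/136136; Σ_t [0,0]: t=0:+1/435456000 = 1/435456000; (3j)²=3/136 [(3 5 8; -2 -5 7)], sign=-1
B: triangle coeff Δ(3,5,8) = 1/136136; Σ_t [0,0]: t=0:+1/435456000 = 1/435456000; (3j)²=1/12376 [(3 5 8; 2 -5 3)], sign=-1
I_A²/I_B² = (3/136)/(1/12376) = 273/1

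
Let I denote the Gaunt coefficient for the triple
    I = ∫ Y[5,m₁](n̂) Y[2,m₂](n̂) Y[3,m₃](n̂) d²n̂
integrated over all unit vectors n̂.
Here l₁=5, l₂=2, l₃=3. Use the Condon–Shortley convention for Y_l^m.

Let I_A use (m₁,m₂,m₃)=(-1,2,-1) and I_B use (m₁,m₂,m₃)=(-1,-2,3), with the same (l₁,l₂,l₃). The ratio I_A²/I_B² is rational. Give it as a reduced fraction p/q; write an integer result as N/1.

Shared (l₁,l₂,l₃)=(5,2,3): N and (l;000)² cancel in I_A²/I_B².
A: Δ = 4!·6!·0!/11! = 1/2310; Racah Σ t=4..4: t=4:+1/1152 = 1/1152; ⇒ 3j(5 2 3; -1 2 -1)² = 1/154, sgn +1
B: Δ = 4!·6!·0!/11! = 1/2310; Racah Σ t=0..0: t=0:+1/17280 = 1/17280; ⇒ 3j(5 2 3; -1 -2 3)² = 1/2310, sgn +1
I_A²/I_B² = (1/154)/(1/2310) = 15/1

15/1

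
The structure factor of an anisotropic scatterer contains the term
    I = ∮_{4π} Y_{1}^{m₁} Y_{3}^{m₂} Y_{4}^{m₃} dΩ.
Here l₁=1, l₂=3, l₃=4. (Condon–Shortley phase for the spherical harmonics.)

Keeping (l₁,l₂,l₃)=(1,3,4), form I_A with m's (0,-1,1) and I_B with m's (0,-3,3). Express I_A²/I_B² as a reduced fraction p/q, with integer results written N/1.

Shared (l₁,l₂,l₃)=(1,3,4): N and (l;000)² cancel in I_A²/I_B².
A: Δ = 0!·2!·6!/9! = 1/252; Racah Σ t=0..0: t=0:+1/48 = 1/48; ⇒ 3j(1 3 4; 0 -1 1)² = 5/84, sgn -1
B: Δ = 0!·2!·6!/9! = 1/252; Racah Σ t=0..0: t=0:+1/720 = 1/720; ⇒ 3j(1 3 4; 0 -3 3)² = 1/36, sgn -1
I_A²/I_B² = (5/84)/(1/36) = 15/7

15/7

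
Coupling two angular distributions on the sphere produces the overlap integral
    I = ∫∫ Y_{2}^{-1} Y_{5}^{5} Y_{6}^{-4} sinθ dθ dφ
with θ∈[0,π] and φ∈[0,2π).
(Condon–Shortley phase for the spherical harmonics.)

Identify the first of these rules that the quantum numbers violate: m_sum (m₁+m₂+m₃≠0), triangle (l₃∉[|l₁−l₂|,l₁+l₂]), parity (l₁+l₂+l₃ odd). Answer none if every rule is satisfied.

parity

Σmᵢ = 0  ✓
l₃∈[|l₁−l₂|,l₁+l₂]=[3,7], have l₃=6  ✓
Σlᵢ = 13 ⇒ odd  ✗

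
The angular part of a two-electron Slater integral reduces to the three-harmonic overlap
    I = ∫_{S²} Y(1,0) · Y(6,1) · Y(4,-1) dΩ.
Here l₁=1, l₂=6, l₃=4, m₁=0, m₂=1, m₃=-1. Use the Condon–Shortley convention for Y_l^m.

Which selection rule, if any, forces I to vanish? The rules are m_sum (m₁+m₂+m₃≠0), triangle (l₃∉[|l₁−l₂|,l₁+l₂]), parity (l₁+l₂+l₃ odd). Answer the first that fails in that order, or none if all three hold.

Σmᵢ = 0  ✓
l₃∈[|l₁−l₂|,l₁+l₂]=[5,7], have l₃=4  ✗
Σlᵢ = 11 ⇒ odd

triangle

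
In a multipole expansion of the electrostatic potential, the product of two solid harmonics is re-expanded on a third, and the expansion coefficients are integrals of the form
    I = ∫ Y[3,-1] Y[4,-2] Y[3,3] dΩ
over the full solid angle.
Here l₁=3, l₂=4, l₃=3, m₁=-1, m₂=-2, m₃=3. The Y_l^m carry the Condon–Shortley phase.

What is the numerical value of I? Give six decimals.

m-sum 0 ✓  L=10 even ✓  1≤3≤7 ✓
Π(2lᵢ+1) = 7×9×7 = 441
triangle coeff Δ(3,4,3) = 1/34650
Σ_t [1,3]: t=1:−1/72 t=2:+1/16 t=3:−1/72 = 5/144
(3j)²=2/77 [(3 4 3; 0 0 0)], sign=-1
Σ_t [2,2]: t=2:+1/192 = 1/192
(3j)²=3/77 [(3 4 3; -1 -2 3)], sign=+1
⇒ 4πI² = 54/121
I = (-1)√(54/121/(4π)) = -0.18845135

-0.188451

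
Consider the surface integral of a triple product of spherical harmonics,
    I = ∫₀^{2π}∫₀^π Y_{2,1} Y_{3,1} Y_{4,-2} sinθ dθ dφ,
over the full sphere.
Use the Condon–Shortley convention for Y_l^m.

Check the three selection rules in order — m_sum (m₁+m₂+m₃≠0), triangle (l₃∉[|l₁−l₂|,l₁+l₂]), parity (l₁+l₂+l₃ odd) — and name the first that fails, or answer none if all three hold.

azimuthal sum: 1 + 1 − 2 = 0  ✓
1 ≤ 4 ≤ 5 (triangle on l)  ✓
L = 2 + 3 + 4 = 9 (odd)  ✗

parity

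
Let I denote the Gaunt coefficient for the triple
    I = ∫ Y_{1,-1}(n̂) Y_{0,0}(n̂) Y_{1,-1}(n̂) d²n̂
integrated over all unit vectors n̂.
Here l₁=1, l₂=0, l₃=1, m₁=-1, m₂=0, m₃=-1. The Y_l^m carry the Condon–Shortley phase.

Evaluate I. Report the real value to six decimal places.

0.000000

m-sum = -1 + 0 − 1 = -2 ≠ 0 ⇒ I = 0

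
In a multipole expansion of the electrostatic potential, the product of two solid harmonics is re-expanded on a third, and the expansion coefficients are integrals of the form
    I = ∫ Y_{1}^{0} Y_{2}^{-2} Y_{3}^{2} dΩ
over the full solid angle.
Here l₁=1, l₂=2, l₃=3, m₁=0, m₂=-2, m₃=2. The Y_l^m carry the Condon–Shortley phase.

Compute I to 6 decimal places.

m-sum 0 ✓  L=6 even ✓  1≤3≤3 ✓
Π(2lᵢ+1) = 3×5×7 = 105
triangle coeff Δ(1,2,3) = 1/105
Σ_t [0,0]: t=0:+1/4 = 1/4
(3j)²=3/35 [(1 2 3; 0 0 0)], sign=-1
Σ_t [0,0]: t=0:+1/24 = 1/24
(3j)²=1/21 [(1 2 3; 0 -2 2)], sign=-1
⇒ 4πI² = 3/7
I = (+1)√(3/7/(4π)) = 0.18467439

0.184674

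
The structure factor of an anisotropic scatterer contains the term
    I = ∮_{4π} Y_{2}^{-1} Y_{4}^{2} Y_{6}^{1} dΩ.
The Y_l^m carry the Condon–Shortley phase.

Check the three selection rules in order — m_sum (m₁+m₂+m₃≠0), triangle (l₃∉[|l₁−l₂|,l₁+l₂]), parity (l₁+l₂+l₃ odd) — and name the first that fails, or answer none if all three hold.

m₁+m₂+m₃ = -1 + 2 + 1 = 2  ✗
triangle: |2−4|=2 ≤ l₃=6 ≤ 2+4=6
parity: l₁+l₂+l₃ = 12 is even

m_sum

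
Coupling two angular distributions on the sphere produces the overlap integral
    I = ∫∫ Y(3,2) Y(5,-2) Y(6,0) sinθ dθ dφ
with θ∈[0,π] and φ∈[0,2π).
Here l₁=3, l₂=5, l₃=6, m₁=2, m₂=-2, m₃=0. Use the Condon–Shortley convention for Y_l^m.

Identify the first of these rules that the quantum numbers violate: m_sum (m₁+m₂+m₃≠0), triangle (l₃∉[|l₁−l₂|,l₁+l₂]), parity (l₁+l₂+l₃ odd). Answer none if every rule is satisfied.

none

m₁+m₂+m₃ = 2 − 2 + 0 = 0  ✓
triangle: |3−5|=2 ≤ l₃=6 ≤ 3+5=8  ✓
parity: l₁+l₂+l₃ = 14 is even  ✓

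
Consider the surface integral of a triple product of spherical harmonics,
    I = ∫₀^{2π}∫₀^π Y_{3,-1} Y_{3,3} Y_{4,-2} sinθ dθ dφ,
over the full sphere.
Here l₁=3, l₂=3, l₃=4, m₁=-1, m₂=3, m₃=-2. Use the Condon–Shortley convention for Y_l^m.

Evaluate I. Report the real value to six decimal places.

-0.188451

Rules hold: Σm=0, L=10 even, 0≤4≤6.
N = 7·7·9 = 441
Δ = 2!·4!·4!/11! = 1/34650
Racah Σ t=0..2: t=0:+1/72 t=1:−1/16 t=2:+1/72 = -5/144
⇒ 3j(3 3 4; 0 0 0)² = 2/77, sgn -1
Racah Σ t=2..2: t=2:+1/192 = 1/192
⇒ 3j(3 3 4; -1 3 -2)² = 3/77, sgn +1
4πI² = N·(3j₀)²·(3jₘ)² = 54/121
I = -1·√(0.446281/4π) = -0.18845135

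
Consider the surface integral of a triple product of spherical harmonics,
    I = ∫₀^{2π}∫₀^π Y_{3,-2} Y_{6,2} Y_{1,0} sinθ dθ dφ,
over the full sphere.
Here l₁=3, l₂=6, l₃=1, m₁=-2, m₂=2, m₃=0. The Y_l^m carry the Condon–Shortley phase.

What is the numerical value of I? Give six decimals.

0.000000

l₃=1 ∉ [3,9] — triangle fails ⇒ I = 0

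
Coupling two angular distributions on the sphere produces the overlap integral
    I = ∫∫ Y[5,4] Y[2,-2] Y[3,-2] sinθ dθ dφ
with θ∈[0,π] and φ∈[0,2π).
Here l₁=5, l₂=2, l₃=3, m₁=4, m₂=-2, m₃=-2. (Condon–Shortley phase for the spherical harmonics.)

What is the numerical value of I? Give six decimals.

Rules hold: Σm=0, L=10 even, 3≤3≤7.
N = 11·5·7 = 385
Δ = 4!·6!·0!/11! = 1/2310
Racah Σ t=2..2: t=2:+1/144 = 1/144
⇒ 3j(5 2 3; 0 0 0)² = 10/231, sgn -1
Racah Σ t=0..0: t=0:+1/2880 = 1/2880
⇒ 3j(5 2 3; 4 -2 -2)² = 3/55, sgn -1
4πI² = N·(3j₀)²·(3jₘ)² = 10/11
I = +1·√(0.909091/4π) = 0.26896683

0.268967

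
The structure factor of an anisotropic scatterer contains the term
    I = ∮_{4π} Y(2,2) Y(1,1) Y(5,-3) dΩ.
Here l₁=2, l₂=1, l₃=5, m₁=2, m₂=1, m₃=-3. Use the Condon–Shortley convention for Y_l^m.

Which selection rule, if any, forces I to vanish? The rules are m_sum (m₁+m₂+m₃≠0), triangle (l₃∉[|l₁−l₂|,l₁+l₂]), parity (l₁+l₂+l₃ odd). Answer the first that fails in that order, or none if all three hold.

m₁+m₂+m₃ = 2 + 1 − 3 = 0  ✓
triangle: |2−1|=1 ≤ l₃=5 ≤ 2+1=3  ✗
parity: l₁+l₂+l₃ = 8 is even

triangle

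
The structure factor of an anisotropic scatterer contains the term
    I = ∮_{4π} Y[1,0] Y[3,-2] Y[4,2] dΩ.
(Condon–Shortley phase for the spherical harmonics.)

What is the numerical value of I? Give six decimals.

Rules hold: Σm=0, L=8 even, 2≤4≤4.
N = 3·7·9 = 189
Δ = 0!·2!·6!/9! = 1/252
Racah Σ t=0..0: t=0:+1/36 = 1/36
⇒ 3j(1 3 4; 0 0 0)² = 4/63, sgn +1
Racah Σ t=0..0: t=0:+1/120 = 1/120
⇒ 3j(1 3 4; 0 -2 2)² = 1/21, sgn +1
4πI² = N·(3j₀)²·(3jₘ)² = 4/7
I = +1·√(0.571429/4π) = 0.21324362

0.213244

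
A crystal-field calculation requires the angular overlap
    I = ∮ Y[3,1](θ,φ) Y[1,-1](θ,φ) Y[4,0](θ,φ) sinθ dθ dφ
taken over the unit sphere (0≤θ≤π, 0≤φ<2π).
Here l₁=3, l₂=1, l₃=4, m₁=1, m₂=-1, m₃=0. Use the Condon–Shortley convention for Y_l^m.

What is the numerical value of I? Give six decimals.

0.150786

Rules hold: Σm=0, L=8 even, 2≤4≤4.
N = 7·3·9 = 189
Δ = 0!·6!·2!/9! = 1/252
Racah Σ t=0..0: t=0:+1/36 = 1/36
⇒ 3j(3 1 4; 0 0 0)² = 4/63, sgn +1
Racah Σ t=0..0: t=0:+1/96 = 1/96
⇒ 3j(3 1 4; 1 -1 0)² = 1/42, sgn +1
4πI² = N·(3j₀)²·(3jₘ)² = 2/7
I = +1·√(0.285714/4π) = 0.15078601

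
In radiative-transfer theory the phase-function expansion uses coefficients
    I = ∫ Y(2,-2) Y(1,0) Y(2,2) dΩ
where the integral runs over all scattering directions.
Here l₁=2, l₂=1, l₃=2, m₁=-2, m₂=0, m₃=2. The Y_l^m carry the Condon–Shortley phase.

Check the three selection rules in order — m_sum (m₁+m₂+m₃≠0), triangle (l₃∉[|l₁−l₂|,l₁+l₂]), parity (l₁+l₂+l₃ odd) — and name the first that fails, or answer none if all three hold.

parity

Σmᵢ = 0  ✓
l₃∈[|l₁−l₂|,l₁+l₂]=[1,3], have l₃=2  ✓
Σlᵢ = 5 ⇒ odd  ✗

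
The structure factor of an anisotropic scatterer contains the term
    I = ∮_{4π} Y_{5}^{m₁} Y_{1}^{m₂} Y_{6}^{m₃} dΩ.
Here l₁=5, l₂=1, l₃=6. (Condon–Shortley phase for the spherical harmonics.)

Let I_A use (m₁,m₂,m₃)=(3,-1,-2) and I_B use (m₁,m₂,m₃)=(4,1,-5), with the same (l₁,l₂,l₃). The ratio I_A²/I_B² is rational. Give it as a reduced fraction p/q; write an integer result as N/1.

l's match ⇒ only the (l;m) 3-j factors differ between A and B.
A: triangle coeff Δ(5,1,6) = 1/858; Σ_t [0,0]: t=0:+1/161280 = 1/161280; (3j)²=1/143 [(5 1 6; 3 -1 -2)], sign=+1
B: triangle coeff Δ(5,1,6) = 1/858; Σ_t [0,0]: t=0:+1/725760 = 1/725760; (3j)²=5/78 [(5 1 6; 4 1 -5)], sign=-1
I_A²/I_B² = (1/143)/(5/78) = 6/55

6/55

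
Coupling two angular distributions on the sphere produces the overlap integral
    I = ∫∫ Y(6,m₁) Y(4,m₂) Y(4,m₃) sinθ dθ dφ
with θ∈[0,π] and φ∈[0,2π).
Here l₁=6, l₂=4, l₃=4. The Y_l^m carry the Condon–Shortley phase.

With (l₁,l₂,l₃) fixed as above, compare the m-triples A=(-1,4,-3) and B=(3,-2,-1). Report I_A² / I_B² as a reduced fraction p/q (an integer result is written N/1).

l's match ⇒ only the (l;m) 3-j factors differ between A and B.
A: triangle coeff Δ(6,4,4) = 1/1261260; Σ_t [6,6]: t=6:+1/172800 = 1/172800; (3j)²=7/2145 [(6 4 4; -1 4 -3)], sign=-1
B: triangle coeff Δ(6,4,4) = 1/1261260; Σ_t [0,2]: t=0:+1/51840 t=1:−1/5760 t=2:+1/11520 = -7/103680; (3j)²=7/858 [(6 4 4; 3 -2 -1)], sign=+1
I_A²/I_B² = (7/2145)/(7/858) = 2/5

2/5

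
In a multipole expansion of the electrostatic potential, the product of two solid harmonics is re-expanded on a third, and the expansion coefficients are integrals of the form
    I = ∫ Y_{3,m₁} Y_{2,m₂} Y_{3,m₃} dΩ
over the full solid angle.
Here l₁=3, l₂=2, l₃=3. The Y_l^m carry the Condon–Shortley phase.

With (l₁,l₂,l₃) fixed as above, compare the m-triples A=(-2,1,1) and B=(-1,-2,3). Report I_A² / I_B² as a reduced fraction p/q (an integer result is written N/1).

3/2

Same 3,2,3: normalisation and zero-m 3j drop out of the ratio.
A: Δ: 2! 4! 2! / 9! → 1/3780; sum: t=1:−1/48 t=2:+1/12 = 1/16; 3j²(3 2 3; -2 1 1) = Δ·Π!·Σ² = 1/28  (sign +1)
B: Δ: 2! 4! 2! / 9! → 1/3780; sum: t=0:+1/96 = 1/96; 3j²(3 2 3; -1 -2 3) = Δ·Π!·Σ² = 1/42  (sign +1)
I_A²/I_B² = (1/28)/(1/42) = 3/2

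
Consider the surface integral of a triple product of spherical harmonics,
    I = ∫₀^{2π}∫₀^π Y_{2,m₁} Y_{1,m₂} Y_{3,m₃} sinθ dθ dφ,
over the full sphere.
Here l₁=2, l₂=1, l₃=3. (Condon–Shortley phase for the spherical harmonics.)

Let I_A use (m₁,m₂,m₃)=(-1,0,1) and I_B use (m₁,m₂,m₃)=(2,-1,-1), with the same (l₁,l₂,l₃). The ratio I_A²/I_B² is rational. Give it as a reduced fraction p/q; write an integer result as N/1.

8/1

l's match ⇒ only the (l;m) 3-j factors differ between A and B.
A: triangle coeff Δ(2,1,3) = 1/105; Σ_t [0,0]: t=0:+1/6 = 1/6; (3j)²=8/105 [(2 1 3; -1 0 1)], sign=+1
B: triangle coeff Δ(2,1,3) = 1/105; Σ_t [0,0]: t=0:+1/48 = 1/48; (3j)²=1/105 [(2 1 3; 2 -1 -1)], sign=+1
I_A²/I_B² = (8/105)/(1/105) = 8/1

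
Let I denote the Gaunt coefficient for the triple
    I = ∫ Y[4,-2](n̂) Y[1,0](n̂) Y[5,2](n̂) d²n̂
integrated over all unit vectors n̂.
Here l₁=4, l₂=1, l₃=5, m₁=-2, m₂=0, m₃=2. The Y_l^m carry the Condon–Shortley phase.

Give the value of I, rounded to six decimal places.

0.225034

m-sum 0 ✓  L=10 even ✓  3≤5≤5 ✓
Π(2lᵢ+1) = 9×3×11 = 297
triangle coeff Δ(4,1,5) = 1/495
Σ_t [0,0]: t=0:+1/576 = 1/576
(3j)²=5/99 [(4 1 5; 0 0 0)], sign=-1
Σ_t [0,0]: t=0:+1/1440 = 1/1440
(3j)²=7/165 [(4 1 5; -2 0 2)], sign=-1
⇒ 4πI² = 7/11
I = (+1)√(7/11/(4π)) = 0.22503380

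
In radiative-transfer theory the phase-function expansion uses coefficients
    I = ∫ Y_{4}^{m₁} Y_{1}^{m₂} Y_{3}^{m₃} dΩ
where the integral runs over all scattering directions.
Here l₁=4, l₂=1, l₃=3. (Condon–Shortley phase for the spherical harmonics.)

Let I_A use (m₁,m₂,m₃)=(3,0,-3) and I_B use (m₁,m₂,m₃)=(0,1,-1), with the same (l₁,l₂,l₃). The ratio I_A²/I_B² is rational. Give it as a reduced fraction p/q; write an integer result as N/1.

Same 4,1,3: normalisation and zero-m 3j drop out of the ratio.
A: Δ: 2! 6! 0! / 9! → 1/252; sum: t=1:−1/720 = -1/720; 3j²(4 1 3; 3 0 -3) = Δ·Π!·Σ² = 1/36  (sign -1)
B: Δ: 2! 6! 0! / 9! → 1/252; sum: t=2:+1/96 = 1/96; 3j²(4 1 3; 0 1 -1) = Δ·Π!·Σ² = 1/42  (sign +1)
I_A²/I_B² = (1/36)/(1/42) = 7/6

7/6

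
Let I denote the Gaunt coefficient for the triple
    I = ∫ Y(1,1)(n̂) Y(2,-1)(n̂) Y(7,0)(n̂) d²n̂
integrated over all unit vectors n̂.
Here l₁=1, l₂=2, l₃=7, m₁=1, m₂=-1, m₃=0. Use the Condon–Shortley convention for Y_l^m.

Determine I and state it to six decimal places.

0.000000

|1−2|≤7≤1+2 violated ⇒ I = 0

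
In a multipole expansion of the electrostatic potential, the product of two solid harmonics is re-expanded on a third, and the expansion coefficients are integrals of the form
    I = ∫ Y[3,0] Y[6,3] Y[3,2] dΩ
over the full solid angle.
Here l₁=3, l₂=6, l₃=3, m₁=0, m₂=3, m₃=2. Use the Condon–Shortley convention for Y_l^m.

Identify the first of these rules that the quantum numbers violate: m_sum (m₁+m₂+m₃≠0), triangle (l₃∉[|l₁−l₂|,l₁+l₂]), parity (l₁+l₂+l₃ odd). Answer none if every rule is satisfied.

Σmᵢ = 5  ✗
l₃∈[|l₁−l₂|,l₁+l₂]=[3,9], have l₃=3
Σlᵢ = 12 ⇒ even

m_sum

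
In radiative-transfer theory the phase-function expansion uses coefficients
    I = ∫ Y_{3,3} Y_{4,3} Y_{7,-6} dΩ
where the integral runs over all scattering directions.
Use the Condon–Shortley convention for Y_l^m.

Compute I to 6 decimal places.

m-sum 0 ✓  L=14 even ✓  1≤7≤7 ✓
Π(2lᵢ+1) = 7×9×15 = 945
triangle coeff Δ(3,4,7) = 1/45045
Σ_t [0,0]: t=0:+1/20736 = 1/20736
(3j)²=35/1287 [(3 4 7; 0 0 0)], sign=-1
Σ_t [0,0]: t=0:+1/3628800 = 1/3628800
(3j)²=4/105 [(3 4 7; 3 3 -6)], sign=-1
⇒ 4πI² = 140/143
I = (+1)√(140/143/(4π)) = 0.27912007

0.279120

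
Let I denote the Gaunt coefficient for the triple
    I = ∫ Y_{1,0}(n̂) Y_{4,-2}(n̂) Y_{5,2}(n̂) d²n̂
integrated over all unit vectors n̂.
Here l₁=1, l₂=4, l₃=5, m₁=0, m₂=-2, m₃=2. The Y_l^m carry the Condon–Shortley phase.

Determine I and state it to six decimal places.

m-sum 0 ✓  L=10 even ✓  3≤5≤5 ✓
Π(2lᵢ+1) = 3×9×11 = 297
triangle coeff Δ(1,4,5) = 1/495
Σ_t [0,0]: t=0:+1/576 = 1/576
(3j)²=5/99 [(1 4 5; 0 0 0)], sign=-1
Σ_t [0,0]: t=0:+1/1440 = 1/1440
(3j)²=7/165 [(1 4 5; 0 -2 2)], sign=-1
⇒ 4πI² = 7/11
I = (+1)√(7/11/(4π)) = 0.22503380

0.225034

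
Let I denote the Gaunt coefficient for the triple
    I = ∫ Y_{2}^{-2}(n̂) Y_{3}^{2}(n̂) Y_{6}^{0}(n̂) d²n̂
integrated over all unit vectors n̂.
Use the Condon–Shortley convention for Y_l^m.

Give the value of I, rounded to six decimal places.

0.000000

|2−3|≤6≤2+3 violated ⇒ I = 0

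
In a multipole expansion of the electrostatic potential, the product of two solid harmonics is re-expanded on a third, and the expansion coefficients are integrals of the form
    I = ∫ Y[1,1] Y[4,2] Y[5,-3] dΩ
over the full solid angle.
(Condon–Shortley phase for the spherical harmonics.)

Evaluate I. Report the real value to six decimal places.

Checks pass: Σm=0; 10 even; l₃=5∈[3,5].
(2·1+1)(2·4+1)(2·5+1) = 297
Δ: 0! 2! 8! / 11! → 1/495
sum: t=0:+1/576 = 1/576
3j²(1 4 5; 0 0 0) = Δ·Π!·Σ² = 5/99  (sign -1)
sum: t=0:+1/2880 = 1/2880
3j²(1 4 5; 1 2 -3) = Δ·Π!·Σ² = 28/495  (sign +1)
combine: 4πI² = 297·5/99·28/495 = 28/33
take √, sign -1: I = -0.25984664

-0.259847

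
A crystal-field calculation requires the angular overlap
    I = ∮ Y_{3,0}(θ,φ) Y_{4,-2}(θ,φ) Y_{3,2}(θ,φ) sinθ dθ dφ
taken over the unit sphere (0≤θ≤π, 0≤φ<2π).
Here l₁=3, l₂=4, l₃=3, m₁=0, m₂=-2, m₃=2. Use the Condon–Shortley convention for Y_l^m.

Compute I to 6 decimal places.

-0.044418

Rules hold: Σm=0, L=10 even, 1≤3≤7.
N = 7·9·7 = 441
Δ = 4!·2!·4!/11! = 1/34650
Racah Σ t=1..3: t=1:−1/72 t=2:+1/16 t=3:−1/72 = 5/144
⇒ 3j(3 4 3; 0 0 0)² = 2/77, sgn -1
Racah Σ t=1..2: t=1:−1/72 t=2:+1/96 = -1/288
⇒ 3j(3 4 3; 0 -2 2)² = 1/462, sgn +1
4πI² = N·(3j₀)²·(3jₘ)² = 3/121
I = -1·√(0.0247934/4π) = -0.04441841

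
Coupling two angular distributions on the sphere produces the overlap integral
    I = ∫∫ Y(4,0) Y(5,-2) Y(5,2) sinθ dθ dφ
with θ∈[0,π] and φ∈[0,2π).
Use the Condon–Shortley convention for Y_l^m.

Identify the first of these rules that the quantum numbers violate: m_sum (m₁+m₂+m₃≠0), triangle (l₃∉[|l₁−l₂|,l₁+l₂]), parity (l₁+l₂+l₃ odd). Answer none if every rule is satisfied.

none

m₁+m₂+m₃ = 0 − 2 + 2 = 0  ✓
triangle: |4−5|=1 ≤ l₃=5 ≤ 4+5=9  ✓
parity: l₁+l₂+l₃ = 14 is even  ✓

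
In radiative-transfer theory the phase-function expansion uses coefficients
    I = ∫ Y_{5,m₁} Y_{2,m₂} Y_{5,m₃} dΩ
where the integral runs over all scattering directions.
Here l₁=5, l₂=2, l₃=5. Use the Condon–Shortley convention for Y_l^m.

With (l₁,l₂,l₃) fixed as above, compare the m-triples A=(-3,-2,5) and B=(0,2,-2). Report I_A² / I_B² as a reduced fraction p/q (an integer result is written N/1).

3/14

l's match ⇒ only the (l;m) 3-j factors differ between A and B.
A: triangle coeff Δ(5,2,5) = 1/38610; Σ_t [0,0]: t=0:+1/161280 = 1/161280; (3j)²=1/143 [(5 2 5; -3 -2 5)], sign=+1
B: triangle coeff Δ(5,2,5) = 1/38610; Σ_t [2,2]: t=2:+1/2880 = 1/2880; (3j)²=14/429 [(5 2 5; 0 2 -2)], sign=-1
I_A²/I_B² = (1/143)/(14/429) = 3/14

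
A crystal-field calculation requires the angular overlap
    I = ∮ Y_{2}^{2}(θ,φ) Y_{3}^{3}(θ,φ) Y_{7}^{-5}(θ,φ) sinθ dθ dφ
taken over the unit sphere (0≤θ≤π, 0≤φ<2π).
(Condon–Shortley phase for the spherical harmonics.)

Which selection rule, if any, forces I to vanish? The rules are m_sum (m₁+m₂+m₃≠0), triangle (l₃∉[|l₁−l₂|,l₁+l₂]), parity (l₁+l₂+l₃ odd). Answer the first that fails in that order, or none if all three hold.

triangle

Σmᵢ = 0  ✓
l₃∈[|l₁−l₂|,l₁+l₂]=[1,5], have l₃=7  ✗
Σlᵢ = 12 ⇒ even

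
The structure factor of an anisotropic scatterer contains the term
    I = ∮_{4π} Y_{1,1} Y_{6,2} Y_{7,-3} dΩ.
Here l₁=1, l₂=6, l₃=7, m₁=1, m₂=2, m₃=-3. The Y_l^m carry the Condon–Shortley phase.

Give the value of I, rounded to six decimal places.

-0.234717

m-sum 0 ✓  L=14 even ✓  5≤7≤7 ✓
Π(2lᵢ+1) = 3×13×15 = 585
triangle coeff Δ(1,6,7) = 1/1365
Σ_t [0,0]: t=0:+1/518400 = 1/518400
(3j)²=7/195 [(1 6 7; 0 0 0)], sign=-1
Σ_t [0,0]: t=0:+1/1935360 = 1/1935360
(3j)²=3/91 [(1 6 7; 1 2 -3)], sign=+1
⇒ 4πI² = 9/13
I = (-1)√(9/13/(4π)) = -0.23471705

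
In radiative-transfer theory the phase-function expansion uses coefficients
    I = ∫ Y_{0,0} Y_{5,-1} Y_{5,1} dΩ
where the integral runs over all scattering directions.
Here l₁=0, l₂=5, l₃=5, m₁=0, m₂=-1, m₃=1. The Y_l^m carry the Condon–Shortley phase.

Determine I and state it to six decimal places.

-0.282095

m-sum 0 ✓  L=10 even ✓  5≤5≤5 ✓
Π(2lᵢ+1) = 1×11×11 = 121
triangle coeff Δ(0,5,5) = 1/11
Σ_t [0,0]: t=0:+1/14400 = 1/14400
(3j)²=1/11 [(0 5 5; 0 0 0)], sign=-1
Σ_t [0,0]: t=0:+1/17280 = 1/17280
(3j)²=1/11 [(0 5 5; 0 -1 1)], sign=+1
⇒ 4πI² = 1/1
I = (-1)√(1/1/(4π)) = -0.28209479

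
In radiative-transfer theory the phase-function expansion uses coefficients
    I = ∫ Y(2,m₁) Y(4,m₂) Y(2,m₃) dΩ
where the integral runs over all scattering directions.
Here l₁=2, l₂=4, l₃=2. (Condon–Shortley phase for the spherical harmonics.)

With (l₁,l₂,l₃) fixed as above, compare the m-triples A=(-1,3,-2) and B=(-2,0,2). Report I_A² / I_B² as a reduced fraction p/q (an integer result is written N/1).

35/1

Same 2,4,2: normalisation and zero-m 3j drop out of the ratio.
A: Δ: 4! 0! 4! / 9! → 1/630; sum: t=3:−1/144 = -1/144; 3j²(2 4 2; -1 3 -2) = Δ·Π!·Σ² = 1/18  (sign -1)
B: Δ: 4! 0! 4! / 9! → 1/630; sum: t=4:+1/576 = 1/576; 3j²(2 4 2; -2 0 2) = Δ·Π!·Σ² = 1/630  (sign +1)
I_A²/I_B² = (1/18)/(1/630) = 35/1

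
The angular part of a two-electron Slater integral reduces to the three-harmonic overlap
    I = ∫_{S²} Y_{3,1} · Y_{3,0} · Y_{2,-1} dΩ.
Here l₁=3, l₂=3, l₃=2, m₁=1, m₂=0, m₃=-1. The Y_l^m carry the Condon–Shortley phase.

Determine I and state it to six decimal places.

-0.059471

m-sum 0 ✓  L=8 even ✓  0≤2≤6 ✓
Π(2lᵢ+1) = 7×7×5 = 245
triangle coeff Δ(3,3,2) = 1/3780
Σ_t [1,3]: t=1:−1/24 t=2:+1/4 t=3:−1/24 = 1/6
(3j)²=4/105 [(3 3 2; 0 0 0)], sign=+1
Σ_t [1,2]: t=1:−1/12 t=2:+1/8 = 1/24
(3j)²=1/210 [(3 3 2; 1 0 -1)], sign=-1
⇒ 4πI² = 2/45
I = (-1)√(2/45/(4π)) = -0.05947080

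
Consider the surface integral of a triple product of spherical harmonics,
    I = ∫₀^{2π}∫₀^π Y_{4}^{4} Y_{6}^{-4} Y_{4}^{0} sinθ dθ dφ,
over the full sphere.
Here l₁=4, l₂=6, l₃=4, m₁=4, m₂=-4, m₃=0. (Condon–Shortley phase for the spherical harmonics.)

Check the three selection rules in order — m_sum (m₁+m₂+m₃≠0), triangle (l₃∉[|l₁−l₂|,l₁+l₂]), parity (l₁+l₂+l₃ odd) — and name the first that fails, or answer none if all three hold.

none

Σmᵢ = 0  ✓
l₃∈[|l₁−l₂|,l₁+l₂]=[2,10], have l₃=4  ✓
Σlᵢ = 14 ⇒ even  ✓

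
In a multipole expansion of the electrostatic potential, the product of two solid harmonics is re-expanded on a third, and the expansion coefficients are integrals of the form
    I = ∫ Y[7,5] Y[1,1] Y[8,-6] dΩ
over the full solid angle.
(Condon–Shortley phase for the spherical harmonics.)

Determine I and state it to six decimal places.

0.291881

Rules hold: Σm=0, L=16 even, 6≤8≤8.
N = 15·3·17 = 765
Δ = 0!·14!·2!/17! = 1/2040
Racah Σ t=0..0: t=0:+1/25401600 = 1/25401600
⇒ 3j(7 1 8; 0 0 0)² = 8/255, sgn +1
Racah Σ t=0..0: t=0:+1/1916006400 = 1/1916006400
⇒ 3j(7 1 8; 5 1 -6)² = 91/2040, sgn +1
4πI² = N·(3j₀)²·(3jₘ)² = 91/85
I = +1·√(1.07059/4π) = 0.29188132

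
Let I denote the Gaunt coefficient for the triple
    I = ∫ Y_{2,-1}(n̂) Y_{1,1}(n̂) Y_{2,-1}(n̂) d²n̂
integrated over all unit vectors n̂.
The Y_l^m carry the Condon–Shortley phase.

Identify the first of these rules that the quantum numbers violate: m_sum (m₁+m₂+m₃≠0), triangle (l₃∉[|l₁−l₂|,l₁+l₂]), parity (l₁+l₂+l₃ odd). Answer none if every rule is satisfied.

m₁+m₂+m₃ = -1 + 1 − 1 = -1  ✗
triangle: |2−1|=1 ≤ l₃=2 ≤ 2+1=3
parity: l₁+l₂+l₃ = 5 is odd

m_sum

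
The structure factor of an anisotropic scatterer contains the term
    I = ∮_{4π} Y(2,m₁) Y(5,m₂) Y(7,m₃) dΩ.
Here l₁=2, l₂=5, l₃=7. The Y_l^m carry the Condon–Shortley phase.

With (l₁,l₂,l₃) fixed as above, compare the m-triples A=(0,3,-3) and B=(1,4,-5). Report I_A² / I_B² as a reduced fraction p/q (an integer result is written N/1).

Same 2,5,7: normalisation and zero-m 3j drop out of the ratio.
A: Δ: 0! 4! 10! / 15! → 1/15015; sum: t=0:+1/322560 = 1/322560; 3j²(2 5 7; 0 3 -3) = Δ·Π!·Σ² = 18/1001  (sign +1)
B: Δ: 0! 4! 10! / 15! → 1/15015; sum: t=0:+1/2177280 = 1/2177280; 3j²(2 5 7; 1 4 -5) = Δ·Π!·Σ² = 8/273  (sign +1)
I_A²/I_B² = (18/1001)/(8/273) = 27/44

27/44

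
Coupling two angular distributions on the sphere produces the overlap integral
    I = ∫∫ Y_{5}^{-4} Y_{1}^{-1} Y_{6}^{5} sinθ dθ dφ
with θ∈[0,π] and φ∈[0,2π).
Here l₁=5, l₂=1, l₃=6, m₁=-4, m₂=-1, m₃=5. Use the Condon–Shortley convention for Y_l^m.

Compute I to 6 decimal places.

-0.303018

Rules hold: Σm=0, L=12 even, 4≤6≤6.
N = 11·3·13 = 429
Δ = 0!·10!·2!/13! = 1/858
Racah Σ t=0..0: t=0:+1/14400 = 1/14400
⇒ 3j(5 1 6; 0 0 0)² = 6/143, sgn +1
Racah Σ t=0..0: t=0:+1/725760 = 1/725760
⇒ 3j(5 1 6; -4 -1 5)² = 5/78, sgn -1
4πI² = N·(3j₀)²·(3jₘ)² = 15/13
I = -1·√(1.15385/4π) = -0.30301841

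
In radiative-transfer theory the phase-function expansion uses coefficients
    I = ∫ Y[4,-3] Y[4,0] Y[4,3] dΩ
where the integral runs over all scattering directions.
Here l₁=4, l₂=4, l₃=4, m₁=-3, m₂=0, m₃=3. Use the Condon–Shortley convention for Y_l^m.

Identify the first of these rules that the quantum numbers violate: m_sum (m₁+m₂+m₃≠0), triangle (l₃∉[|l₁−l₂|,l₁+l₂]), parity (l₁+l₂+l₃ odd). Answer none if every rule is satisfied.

Σmᵢ = 0  ✓
l₃∈[|l₁−l₂|,l₁+l₂]=[0,8], have l₃=4  ✓
Σlᵢ = 12 ⇒ even  ✓

none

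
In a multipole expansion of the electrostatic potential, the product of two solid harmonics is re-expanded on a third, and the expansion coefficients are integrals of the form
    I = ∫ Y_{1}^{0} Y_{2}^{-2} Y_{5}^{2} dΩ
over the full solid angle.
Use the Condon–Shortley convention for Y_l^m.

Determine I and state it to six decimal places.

0.000000

triangle: need 1≤l₃≤3, have 5; I=0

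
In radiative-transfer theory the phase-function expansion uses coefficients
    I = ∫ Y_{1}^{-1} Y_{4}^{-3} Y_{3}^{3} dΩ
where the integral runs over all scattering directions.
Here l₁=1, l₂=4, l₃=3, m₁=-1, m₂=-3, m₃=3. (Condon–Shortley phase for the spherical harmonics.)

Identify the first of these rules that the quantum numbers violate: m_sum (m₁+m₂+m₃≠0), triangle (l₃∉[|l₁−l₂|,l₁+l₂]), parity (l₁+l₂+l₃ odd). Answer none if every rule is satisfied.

m_sum

azimuthal sum: -1 − 3 + 3 = -1  ✗
3 ≤ 3 ≤ 5 (triangle on l)
L = 1 + 4 + 3 = 8 (even)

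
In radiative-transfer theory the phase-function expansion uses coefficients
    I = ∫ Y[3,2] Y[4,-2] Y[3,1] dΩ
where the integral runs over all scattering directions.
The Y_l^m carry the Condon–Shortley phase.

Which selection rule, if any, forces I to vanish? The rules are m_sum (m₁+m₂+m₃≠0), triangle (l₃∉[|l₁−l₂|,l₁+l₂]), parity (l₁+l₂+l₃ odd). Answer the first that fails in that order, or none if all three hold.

m_sum

Σmᵢ = 1  ✗
l₃∈[|l₁−l₂|,l₁+l₂]=[1,7], have l₃=3
Σlᵢ = 10 ⇒ even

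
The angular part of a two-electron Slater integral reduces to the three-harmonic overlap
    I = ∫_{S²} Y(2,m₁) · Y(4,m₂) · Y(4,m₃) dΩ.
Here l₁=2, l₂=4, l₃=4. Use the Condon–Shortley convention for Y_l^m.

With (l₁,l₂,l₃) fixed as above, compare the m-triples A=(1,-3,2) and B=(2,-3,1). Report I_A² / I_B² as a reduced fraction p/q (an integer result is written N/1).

l's match ⇒ only the (l;m) 3-j factors differ between A and B.
A: triangle coeff Δ(2,4,4) = 1/13860; Σ_t [0,1]: t=0:+1/240 t=1:−1/1440 = 1/288; (3j)²=5/132 [(2 4 4; 1 -3 2)], sign=+1
B: triangle coeff Δ(2,4,4) = 1/13860; Σ_t [0,0]: t=0:+1/480 = 1/480; (3j)²=3/110 [(2 4 4; 2 -3 1)], sign=-1
I_A²/I_B² = (5/132)/(3/110) = 25/18

25/18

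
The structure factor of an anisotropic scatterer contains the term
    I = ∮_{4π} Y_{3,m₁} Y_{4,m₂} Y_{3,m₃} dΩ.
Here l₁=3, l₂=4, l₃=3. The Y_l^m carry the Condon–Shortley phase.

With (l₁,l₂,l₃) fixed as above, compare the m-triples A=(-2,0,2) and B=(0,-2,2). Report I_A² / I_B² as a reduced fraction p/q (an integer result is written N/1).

Same 3,4,3: normalisation and zero-m 3j drop out of the ratio.
A: Δ: 4! 2! 4! / 11! → 1/34650; sum: t=3:−1/72 t=4:+1/576 = -7/576; 3j²(3 4 3; -2 0 2) = Δ·Π!·Σ² = 7/198  (sign +1)
B: Δ: 4! 2! 4! / 11! → 1/34650; sum: t=1:−1/72 t=2:+1/96 = -1/288; 3j²(3 4 3; 0 -2 2) = Δ·Π!·Σ² = 1/462  (sign +1)
I_A²/I_B² = (7/198)/(1/462) = 49/3

49/3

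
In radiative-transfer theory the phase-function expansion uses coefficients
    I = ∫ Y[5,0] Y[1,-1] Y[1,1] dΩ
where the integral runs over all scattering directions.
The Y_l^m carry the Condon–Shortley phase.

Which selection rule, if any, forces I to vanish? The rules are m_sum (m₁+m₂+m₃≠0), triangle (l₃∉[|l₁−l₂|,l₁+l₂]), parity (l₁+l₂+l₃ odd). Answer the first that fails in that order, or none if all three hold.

azimuthal sum: 0 − 1 + 1 = 0  ✓
4 ≤ 1 ≤ 6 (triangle on l)  ✗
L = 5 + 1 + 1 = 7 (odd)

triangle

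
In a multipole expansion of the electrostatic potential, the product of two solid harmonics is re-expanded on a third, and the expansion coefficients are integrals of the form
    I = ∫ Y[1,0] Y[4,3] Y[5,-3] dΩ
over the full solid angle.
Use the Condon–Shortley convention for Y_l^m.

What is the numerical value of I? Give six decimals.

Checks pass: Σm=0; 10 even; l₃=5∈[3,5].
(2·1+1)(2·4+1)(2·5+1) = 297
Δ: 0! 2! 8! / 11! → 1/495
sum: t=0:+1/576 = 1/576
3j²(1 4 5; 0 0 0) = Δ·Π!·Σ² = 5/99  (sign -1)
sum: t=0:+1/5040 = 1/5040
3j²(1 4 5; 0 3 -3) = Δ·Π!·Σ² = 16/495  (sign +1)
combine: 4πI² = 297·5/99·16/495 = 16/33
take √, sign -1: I = -0.19642560

-0.196426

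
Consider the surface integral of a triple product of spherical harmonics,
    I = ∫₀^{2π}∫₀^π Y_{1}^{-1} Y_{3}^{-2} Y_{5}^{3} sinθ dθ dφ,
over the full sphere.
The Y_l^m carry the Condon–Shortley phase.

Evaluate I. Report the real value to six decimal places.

0.000000

l₃=5 ∉ [2,4] — triangle fails ⇒ I = 0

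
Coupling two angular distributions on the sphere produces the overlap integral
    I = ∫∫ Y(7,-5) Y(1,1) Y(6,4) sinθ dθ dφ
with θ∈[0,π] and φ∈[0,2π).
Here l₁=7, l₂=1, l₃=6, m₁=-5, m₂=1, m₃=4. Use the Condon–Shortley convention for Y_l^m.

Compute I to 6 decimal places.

-0.284256

Rules hold: Σm=0, L=14 even, 6≤6≤8.
N = 15·3·13 = 585
Δ = 2!·12!·0!/15! = 1/1365
Racah Σ t=1..1: t=1:−1/518400 = -1/518400
⇒ 3j(7 1 6; 0 0 0)² = 7/195, sgn -1
Racah Σ t=2..2: t=2:+1/14515200 = 1/14515200
⇒ 3j(7 1 6; -5 1 4)² = 22/455, sgn +1
4πI² = N·(3j₀)²·(3jₘ)² = 66/65
I = -1·√(1.01538/4π) = -0.28425647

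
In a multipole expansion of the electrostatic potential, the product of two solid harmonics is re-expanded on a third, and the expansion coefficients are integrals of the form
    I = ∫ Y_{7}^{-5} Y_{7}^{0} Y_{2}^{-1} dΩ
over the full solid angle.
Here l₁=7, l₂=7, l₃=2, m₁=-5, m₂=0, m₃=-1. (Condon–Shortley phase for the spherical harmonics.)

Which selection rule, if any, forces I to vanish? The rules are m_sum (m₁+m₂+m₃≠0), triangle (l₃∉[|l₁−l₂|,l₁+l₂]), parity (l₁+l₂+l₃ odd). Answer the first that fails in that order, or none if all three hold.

m₁+m₂+m₃ = -5 + 0 − 1 = -6  ✗
triangle: |7−7|=0 ≤ l₃=2 ≤ 7+7=14
parity: l₁+l₂+l₃ = 16 is even

m_sum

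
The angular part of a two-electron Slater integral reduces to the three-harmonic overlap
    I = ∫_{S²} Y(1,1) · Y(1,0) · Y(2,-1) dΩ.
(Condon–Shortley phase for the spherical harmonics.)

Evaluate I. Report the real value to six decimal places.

Checks pass: Σm=0; 4 even; l₃=2∈[0,2].
(2·1+1)(2·1+1)(2·2+1) = 45
Δ: 0! 2! 2! / 5! → 1/30
sum: t=0:+1/1 = 1/1
3j²(1 1 2; 0 0 0) = Δ·Π!·Σ² = 2/15  (sign +1)
sum: t=0:+1/2 = 1/2
3j²(1 1 2; 1 0 -1) = Δ·Π!·Σ² = 1/10  (sign -1)
combine: 4πI² = 45·2/15·1/10 = 3/5
take √, sign -1: I = -0.21850969

-0.218510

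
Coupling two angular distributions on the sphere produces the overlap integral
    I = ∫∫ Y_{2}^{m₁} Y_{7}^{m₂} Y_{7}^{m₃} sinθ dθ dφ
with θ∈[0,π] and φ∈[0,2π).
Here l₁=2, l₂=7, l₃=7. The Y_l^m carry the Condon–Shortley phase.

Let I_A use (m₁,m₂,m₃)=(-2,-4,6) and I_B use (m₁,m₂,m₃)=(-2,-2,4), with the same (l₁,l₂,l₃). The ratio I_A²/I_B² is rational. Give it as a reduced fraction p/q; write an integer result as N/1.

117/275

Same 2,7,7: normalisation and zero-m 3j drop out of the ratio.
A: Δ: 2! 2! 12! / 17! → 1/185640; sum: t=2:+1/159667200 = 1/159667200; 3j²(2 7 7; -2 -4 6) = Δ·Π!·Σ² = 9/1190  (sign -1)
B: Δ: 2! 2! 12! / 17! → 1/185640; sum: t=2:+1/8709120 = 1/8709120; 3j²(2 7 7; -2 -2 4) = Δ·Π!·Σ² = 55/3094  (sign -1)
I_A²/I_B² = (9/1190)/(55/3094) = 117/275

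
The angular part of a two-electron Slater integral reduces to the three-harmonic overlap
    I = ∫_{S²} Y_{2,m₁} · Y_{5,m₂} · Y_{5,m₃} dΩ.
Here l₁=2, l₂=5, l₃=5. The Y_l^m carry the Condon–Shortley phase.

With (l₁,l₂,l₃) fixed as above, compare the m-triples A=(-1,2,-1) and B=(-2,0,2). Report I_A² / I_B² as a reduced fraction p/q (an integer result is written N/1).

3/10

Shared (l₁,l₂,l₃)=(2,5,5): N and (l;000)² cancel in I_A²/I_B².
A: Δ = 2!·2!·8!/13! = 1/38610; Racah Σ t=1..2: t=1:−1/2880 t=2:+1/1440 = 1/2880; ⇒ 3j(2 5 5; -1 2 -1)² = 7/715, sgn +1
B: Δ = 2!·2!·8!/13! = 1/38610; Racah Σ t=2..2: t=2:+1/2880 = 1/2880; ⇒ 3j(2 5 5; -2 0 2)² = 14/429, sgn -1
I_A²/I_B² = (7/715)/(14/429) = 3/10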